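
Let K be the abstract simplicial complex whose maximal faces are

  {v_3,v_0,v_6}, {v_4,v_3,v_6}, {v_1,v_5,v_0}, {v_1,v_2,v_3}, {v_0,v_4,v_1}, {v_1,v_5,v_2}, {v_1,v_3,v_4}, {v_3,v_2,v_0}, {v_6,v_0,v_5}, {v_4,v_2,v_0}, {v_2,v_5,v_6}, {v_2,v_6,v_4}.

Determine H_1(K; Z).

H_1 ≅ Z_2.

Fix the vertex order v_0 < v_1 < v_2 < v_3 < v_4 < v_5 < v_6 and write every simplex with vertices in increasing order. Then dim K = 2 and the simplices of K are:

  0-simplices (7): [v_0], [v_1], [v_2], [v_3], [v_4], [v_5], [v_6]
  1-simplices (18): (18 of them)
  2-simplices (12): (12 of them)

so the chain groups are C_0 ≅ Z^7, C_1 ≅ Z^18, C_2 ≅ Z^12.

The boundary map ∂_1: C_1 → C_0 sends each edge [p,q] (with p < q) to q − p.
As a 7×18 matrix over Z this has rank 6, with invariant factors (1,1,1,1,1,1).

The boundary map ∂_2: C_2 → C_1 acts by ∂[p,q,r] = [q,r] − [p,r] + [p,q]. For instance
  ∂[v_0,v_1,v_4] = [v_1,v_4] − [v_0,v_4] + [v_0,v_1],
  ∂[v_1,v_3,v_4] = [v_3,v_4] − [v_1,v_4] + [v_1,v_3].
This gives a 18×12 integer matrix of rank 12; reducing to Smith normal form yields diagonal entries (1,1,1,1,1,1,1,1,1,1,1,2).

Reading off H_k = ker ∂_k / im ∂_{k+1}:

  H_1: rank ker ∂_1 − rank ∂_2 = (18 − 6) − 12 = 0, and ∂_2 has invariant factor 2 > 1, so H_1 = Z_2.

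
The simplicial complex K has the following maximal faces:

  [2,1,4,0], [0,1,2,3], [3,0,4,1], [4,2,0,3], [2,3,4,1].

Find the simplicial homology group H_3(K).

H_3 = Z.

Order the vertices as 0 < 1 < 2 < 3 < 4. Listing each simplex with vertices in this order, K has dimension 3 with simplices:

  0-simplices (5): [0], [1], [2], [3], [4]
  1-simplices (10): [0,1], [0,2], [0,3], [0,4], [1,2], [1,3], [1,4], [2,3], [2,4], [3,4]
  2-simplices (10): [0,1,2], [0,1,3], [0,1,4], [0,2,3], [0,2,4], [0,3,4], [1,2,3], [1,2,4], [1,3,4], [2,3,4]
  3-simplices (5): [0,1,2,3], [0,1,2,4], [0,1,3,4], [0,2,3,4], [1,2,3,4]

giving chain groups C_0 ≅ Z^5, C_1 ≅ Z^10, C_2 ≅ Z^10, C_3 ≅ Z^5.

∂_1: C_1 → C_0 maps an edge to its endpoints' difference, ∂[p,q] = q − p.
This gives a 5×10 integer matrix of rank 4; reducing to Smith normal form yields diagonal entries (1,1,1,1).

Boundary ∂_2: C_2 → C_1 maps a triangle to the signed sum of its edges. For instance
  ∂[0,1,4] = [1,4] − [0,4] + [0,1],
  ∂[0,2,3] = [2,3] − [0,3] + [0,2].
This gives a 10×10 integer matrix of rank 6; reducing to Smith normal form yields diagonal entries (1,1,1,1,1,1).

∂_3: C_3 → C_2 sends each 3-simplex σ to the alternating sum Σ_i (−1)^i (σ with its i-th vertex removed). For instance
  ∂[1,2,3,4] = [2,3,4] − [1,3,4] + [1,2,4] − [1,2,3],
  ∂[0,2,3,4] = [2,3,4] − [0,3,4] + [0,2,4] − [0,2,3].
This gives a 10×5 integer matrix of rank 4; reducing to Smith normal form yields diagonal entries (1,1,1,1).

From H_k ≅ ker(∂_k) / im(∂_{k+1}) we obtain:

  H_3: rank ker ∂_3 − rank ∂_4 = (5 − 4) − 0 = 1, and there is no ∂_4, so H_3 = Z.

(K is a triangulation of the 3-sphere S^3.)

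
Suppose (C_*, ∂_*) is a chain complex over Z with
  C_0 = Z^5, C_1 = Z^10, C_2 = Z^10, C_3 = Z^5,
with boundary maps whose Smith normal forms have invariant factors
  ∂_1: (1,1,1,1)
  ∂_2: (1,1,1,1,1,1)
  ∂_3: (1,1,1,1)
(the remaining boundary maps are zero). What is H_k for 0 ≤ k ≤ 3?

H_0 = Z,  H_1 = 0,  H_2 = 0,  H_3 = Z.

H_0: b_0 = 5 − 0 − 4 = 1; torsion from ∂_1 factors > 1: none. So H_0 = Z.
H_1: b_1 = 10 − 4 − 6 = 0; torsion from ∂_2 factors > 1: none. So H_1 = 0.
H_2: b_2 = 10 − 6 − 4 = 0; torsion from ∂_3 factors > 1: none. So H_2 = 0.
H_3: b_3 = 5 − 4 − 0 = 1; torsion from ∂_4 factors > 1: none. So H_3 = Z.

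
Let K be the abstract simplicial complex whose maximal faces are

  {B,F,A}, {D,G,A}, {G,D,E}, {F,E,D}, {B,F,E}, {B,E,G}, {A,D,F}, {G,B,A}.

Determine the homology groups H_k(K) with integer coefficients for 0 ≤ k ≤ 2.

Take the total order A < B < D < E < F < G on the vertex set. Then K (dimension 2) consists of the simplices:

  0-simplices (6): A, B, D, E, F, G
  1-simplices (12): AB, AD, AF, AG, BE, BF, BG, DE, DF, DG, EF, EG
  2-simplices (8): ABF, ABG, ADF, ADG, BEF, BEG, DEF, DEG

Hence C_0 ≅ Z^6, C_1 ≅ Z^12, C_2 ≅ Z^8.

The boundary map ∂_1: C_1 → C_0 sends each edge [p,q] (with p < q) to q − p. For instance
  ∂AD = D − A.
This gives a 6×12 integer matrix of rank 5; reducing to Smith normal form yields diagonal entries (1,1,1,1,1).

∂_2: C_2 → C_1 maps a triangle to the signed sum of its edges. For instance
  ∂BEG = EG − BG + BE,
  ∂DEF = EF − DF + DE.
The resulting 12×8 matrix has rank 7, and its Smith normal form has invariant factors (1,1,1,1,1,1,1).

Computing H_k = (kernel of ∂_k) / (image of ∂_{k+1}):

  H_0: rank C_0 − rank ∂_1 = 6 − 5 = 1, and the invariant factors of ∂_1 are all 1, so H_0 = Z.
  H_1: rank ker ∂_1 − rank ∂_2 = (12 − 5) − 7 = 0, and the invariant factors of ∂_2 are all 1, so H_1 = 0.
  H_2: rank ker ∂_2 − rank ∂_3 = (8 − 7) − 0 = 1, and there is no ∂_3, so H_2 = Z.

(K is a triangulation of the 2-sphere S^2.)

H_0 = Z,  H_1 = 0,  H_2 = Z.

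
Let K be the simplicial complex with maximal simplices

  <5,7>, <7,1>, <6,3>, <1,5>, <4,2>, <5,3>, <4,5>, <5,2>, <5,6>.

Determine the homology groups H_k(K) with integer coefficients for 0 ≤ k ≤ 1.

H_0 = Z,  H_1 = Z^3.

Fix the vertex order 1 < 2 < 3 < 4 < 5 < 6 < 7 and write every simplex with vertices in increasing order. Then dim K = 1 and the simplices of K are:

  0-simplices (7): [1], [2], [3], [4], [5], [6], [7]
  1-simplices (9): [1,5], [1,7], [2,4], [2,5], [3,5], [3,6], [4,5], [5,6], [5,7]

Hence C_0 ≅ Z^7, C_1 ≅ Z^9.

The boundary map ∂_1: C_1 → C_0 maps an edge to its endpoints' difference, ∂[p,q] = q − p. For instance
  ∂[2,4] = [4] − [2].
As a 7×9 matrix over Z this has rank 6, with invariant factors (1,1,1,1,1,1).

Computing H_k = (kernel of ∂_k) / (image of ∂_{k+1}):

  H_0: rank C_0 − rank ∂_1 = 7 − 6 = 1, and the invariant factors of ∂_1 are all 1, so H_0 ≅ Z.
  H_1: rank ker ∂_1 − rank ∂_2 = (9 − 6) − 0 = 3, and there is no ∂_2, so H_1 ≅ Z^3.

As a check, the Euler characteristic is 7 − 9 = -2, which agrees with 1 − 3 = -2.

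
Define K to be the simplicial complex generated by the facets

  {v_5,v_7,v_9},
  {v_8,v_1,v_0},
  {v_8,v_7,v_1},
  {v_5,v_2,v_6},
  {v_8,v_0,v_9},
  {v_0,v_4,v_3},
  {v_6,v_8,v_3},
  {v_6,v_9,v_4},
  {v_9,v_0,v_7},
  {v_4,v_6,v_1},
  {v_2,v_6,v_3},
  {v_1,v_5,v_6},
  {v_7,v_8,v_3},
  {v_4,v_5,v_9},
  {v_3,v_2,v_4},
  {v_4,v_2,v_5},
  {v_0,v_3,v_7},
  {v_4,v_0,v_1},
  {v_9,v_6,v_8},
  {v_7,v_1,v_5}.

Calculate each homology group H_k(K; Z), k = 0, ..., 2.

Fix the vertex order v_0 < v_1 < v_2 < v_3 < v_4 < v_5 < v_6 < v_7 < v_8 < v_9 and write every simplex with vertices in increasing order. Then dim K = 2 and the simplices of K are:

  0-simplices (10): [v_0], [v_1], [v_2], [v_3], [v_4], [v_5], [v_6], [v_7], [v_8], [v_9]
  1-simplices (30): (30 of them)
  2-simplices (20): (20 of them)

Hence C_0 ≅ Z^10, C_1 ≅ Z^30, C_2 ≅ Z^20.

Boundary ∂_1: C_1 → C_0 is given by ∂[p,q] = [q] − [p]. For instance
  ∂[v_3,v_4] = [v_4] − [v_3].
The 10×30 boundary matrix has rank 9 and Smith normal form diag(1,1,1,1,1,1,1,1,1).

The boundary map ∂_2: C_2 → C_1 sends each 2-simplex [p,q,r] to [q,r] − [p,r] + [p,q]. For instance
  ∂[v_1,v_5,v_6] = [v_5,v_6] − [v_1,v_6] + [v_1,v_5],
  ∂[v_2,v_4,v_5] = [v_4,v_5] − [v_2,v_5] + [v_2,v_4].
As a 30×20 matrix over Z this has rank 20, with invariant factors (1,1,1,1,1,1,1,1,1,1,1,1,1,1,1,1,1,1,1,2).

Now H_k = ker ∂_k / im ∂_{k+1}, so:

  H_0: rank C_0 − rank ∂_1 = 10 − 9 = 1, and the invariant factors of ∂_1 are all 1, so H_0 = Z.
  H_1: rank ker ∂_1 − rank ∂_2 = (30 − 9) − 20 = 1, and ∂_2 has invariant factor 2 > 1, so H_1 = Z × Z/2.
  H_2: rank ker ∂_2 − rank ∂_3 = (20 − 20) − 0 = 0, and there is no ∂_3, so H_2 = 0.

H_0 ≅ Z,  H_1 ≅ Z × Z/2,  H_2 = 0.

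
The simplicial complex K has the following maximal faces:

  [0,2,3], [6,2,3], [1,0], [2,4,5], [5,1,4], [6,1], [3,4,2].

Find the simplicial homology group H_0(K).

Order the vertices as 0 < 1 < 2 < 3 < 4 < 5 < 6. Listing each simplex with vertices in this order, K has dimension 2 with simplices:

  0-simplices (7): [0], [1], [2], [3], [4], [5], [6]
  1-simplices (13): [0,1], [0,2], [0,3], [1,4], [1,5], [1,6], [2,3], [2,4], [2,5], [2,6], [3,4], [3,6], [4,5]
  2-simplices (5): [0,2,3], [1,4,5], [2,3,4], [2,3,6], [2,4,5]

giving chain groups C_0 ≅ Z^7, C_1 ≅ Z^13, C_2 ≅ Z^5.

Boundary ∂_1: C_1 → C_0 maps an edge to its endpoints' difference, ∂[p,q] = q − p.
The resulting 7×13 matrix has rank 6, and its Smith normal form has invariant factors (1,1,1,1,1,1).

The boundary map ∂_2: C_2 → C_1 sends each 2-simplex [p,q,r] to [q,r] − [p,r] + [p,q]. For instance
  ∂[2,4,5] = [4,5] − [2,5] + [2,4],
  ∂[1,4,5] = [4,5] − [1,5] + [1,4].
This gives a 13×5 integer matrix of rank 5; reducing to Smith normal form yields diagonal entries (1,1,1,1,1).

Reading off H_k = ker ∂_k / im ∂_{k+1}:

  H_0: rank C_0 − rank ∂_1 = 7 − 6 = 1, and the invariant factors of ∂_1 are all 1, so H_0 ≅ Z.

H_0 ≅ Z.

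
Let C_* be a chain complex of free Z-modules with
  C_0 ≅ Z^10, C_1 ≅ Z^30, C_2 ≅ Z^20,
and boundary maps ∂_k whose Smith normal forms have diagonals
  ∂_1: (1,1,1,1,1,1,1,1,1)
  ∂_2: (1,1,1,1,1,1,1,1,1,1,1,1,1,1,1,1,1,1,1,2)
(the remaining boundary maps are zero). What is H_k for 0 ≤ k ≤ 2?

H_0: b_0 = 10 − 0 − 9 = 1; torsion from ∂_1 factors > 1: none. So H_0 ≅ Z.
H_1: b_1 = 30 − 9 − 20 = 1; torsion from ∂_2 factors > 1: [2]. So H_1 ≅ Z ⊕ Z_2.
H_2: b_2 = 20 − 20 − 0 = 0; torsion from ∂_3 factors > 1: none. So H_2 ≅ 0.

H_0 ≅ Z,  H_1 ≅ Z ⊕ Z_2,  H_2 = 0.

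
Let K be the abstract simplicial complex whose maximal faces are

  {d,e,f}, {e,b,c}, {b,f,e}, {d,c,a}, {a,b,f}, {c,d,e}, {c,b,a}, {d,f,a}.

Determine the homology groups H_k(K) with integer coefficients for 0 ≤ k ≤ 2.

H_0 = Z,  H_1 = 0,  H_2 = Z.

K has 6 vertices, 12 edges, 8 triangles.
rank ∂_0 = 0, rank ∂_1 = 5 ⇒ b_0 = 6 − 0 − 5 = 1; all invariant factors of ∂_1 are 1 so no torsion. So H_0 = Z.
rank ∂_1 = 5, rank ∂_2 = 7 ⇒ b_1 = 12 − 5 − 7 = 0; all invariant factors of ∂_2 are 1 so no torsion. So H_1 = 0.
rank ∂_2 = 7, rank ∂_3 = 0 ⇒ b_2 = 8 − 7 − 0 = 1. So H_2 = Z.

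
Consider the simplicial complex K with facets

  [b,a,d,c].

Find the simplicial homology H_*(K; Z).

H_0 ≅ Z,  H_1 = 0,  H_2 = 0,  H_3 = 0.

K has 4 vertices, 6 edges, 4 triangles, 1 3-simplex.
rank ∂_0 = 0, rank ∂_1 = 3 ⇒ b_0 = 4 − 0 − 3 = 1; all invariant factors of ∂_1 are 1 so no torsion. So H_0 = Z.
rank ∂_1 = 3, rank ∂_2 = 3 ⇒ b_1 = 6 − 3 − 3 = 0; all invariant factors of ∂_2 are 1 so no torsion. So H_1 = 0.
rank ∂_2 = 3, rank ∂_3 = 1 ⇒ b_2 = 4 − 3 − 1 = 0; all invariant factors of ∂_3 are 1 so no torsion. So H_2 = 0.
rank ∂_3 = 1, rank ∂_4 = 0 ⇒ b_3 = 1 − 1 − 0 = 0. So H_3 = 0.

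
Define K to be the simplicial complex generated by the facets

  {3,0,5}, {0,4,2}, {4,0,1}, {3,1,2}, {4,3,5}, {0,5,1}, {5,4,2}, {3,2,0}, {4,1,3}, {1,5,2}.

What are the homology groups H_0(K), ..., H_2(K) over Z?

Take the total order 0 < 1 < 2 < 3 < 4 < 5 on the vertex set. Then K (dimension 2) consists of the simplices:

  0-simplices (6): [0], [1], [2], [3], [4], [5]
  1-simplices (15): [0,1], [0,2], [0,3], [0,4], [0,5], [1,2], [1,3], [1,4], [1,5], [2,3], [2,4], [2,5], [3,4], [3,5], [4,5]
  2-simplices (10): [0,1,4], [0,1,5], [0,2,3], [0,2,4], [0,3,5], [1,2,3], [1,2,5], [1,3,4], [2,4,5], [3,4,5]

Hence C_0 ≅ Z^6, C_1 ≅ Z^15, C_2 ≅ Z^10.

Boundary ∂_1: C_1 → C_0 is given by ∂[p,q] = [q] − [p].
As a 6×15 matrix over Z this has rank 5, with invariant factors (1,1,1,1,1).

The boundary map ∂_2: C_2 → C_1 maps a triangle to the signed sum of its edges. For instance
  ∂[0,1,5] = [1,5] − [0,5] + [0,1],
  ∂[0,1,4] = [1,4] − [0,4] + [0,1].
The 15×10 boundary matrix has rank 10 and Smith normal form diag(1,1,1,1,1,1,1,1,1,2).

Reading off H_k = ker ∂_k / im ∂_{k+1}:

  H_0: rank C_0 − rank ∂_1 = 6 − 5 = 1, and the invariant factors of ∂_1 are all 1, so H_0 = Z.
  H_1: rank ker ∂_1 − rank ∂_2 = (15 − 5) − 10 = 0, and ∂_2 has invariant factor 2 > 1, so H_1 = Z/2.
  H_2: rank ker ∂_2 − rank ∂_3 = (10 − 10) − 0 = 0, and there is no ∂_3, so H_2 = 0.

(K is a triangulation of the real projective plane RP^2.)

H_0 ≅ Z,  H_1 ≅ Z/2,  H_2 = 0.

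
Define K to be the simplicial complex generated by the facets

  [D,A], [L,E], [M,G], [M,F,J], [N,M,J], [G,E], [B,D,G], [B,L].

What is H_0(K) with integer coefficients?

Take the total order A < B < D < E < F < G < J < L < M < N on the vertex set. Then K (dimension 2) consists of the simplices:

  0-simplices (10): A, B, D, E, F, G, J, L, M, N
  1-simplices (13): AD, BD, BG, BL, DG, EG, EL, FJ, FM, GM, JM, JN, MN
  2-simplices (3): BDG, FJM, JMN

so the chain groups are C_0 ≅ Z^10, C_1 ≅ Z^13, C_2 ≅ Z^3.

The boundary map ∂_1: C_1 → C_0 sends each edge [p,q] (with p < q) to q − p. For instance
  ∂DG = G − D.
This gives a 10×13 integer matrix of rank 9; reducing to Smith normal form yields diagonal entries (1,1,1,1,1,1,1,1,1).

∂_2: C_2 → C_1 acts by ∂[p,q,r] = [q,r] − [p,r] + [p,q]. For instance
  ∂FJM = JM − FM + FJ,
  ∂BDG = DG − BG + BD.
This gives a 13×3 integer matrix of rank 3; reducing to Smith normal form yields diagonal entries (1,1,1).

Reading off H_k = ker ∂_k / im ∂_{k+1}:

  H_0: rank C_0 − rank ∂_1 = 10 − 9 = 1, and the invariant factors of ∂_1 are all 1, so H_0 ≅ Z.

H_0 = Z.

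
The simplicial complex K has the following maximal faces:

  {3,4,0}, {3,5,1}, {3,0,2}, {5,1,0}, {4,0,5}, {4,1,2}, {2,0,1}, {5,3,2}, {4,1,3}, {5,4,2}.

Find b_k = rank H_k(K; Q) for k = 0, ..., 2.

Fix the vertex order 0 < 1 < 2 < 3 < 4 < 5 and write every simplex with vertices in increasing order. Then dim K = 2 and the simplices of K are:

  0-simplices (6): [0], [1], [2], [3], [4], [5]
  1-simplices (15): [0,1], [0,2], [0,3], [0,4], [0,5], [1,2], [1,3], [1,4], [1,5], [2,3], [2,4], [2,5], [3,4], [3,5], [4,5]
  2-simplices (10): [0,1,2], [0,1,5], [0,2,3], [0,3,4], [0,4,5], [1,2,4], [1,3,4], [1,3,5], [2,3,5], [2,4,5]

so the chain groups are C_0 ≅ Z^6, C_1 ≅ Z^15, C_2 ≅ Z^10.

∂_1: C_1 → C_0 sends each edge [p,q] (with p < q) to q − p. For instance
  ∂[0,4] = [4] − [0].
The resulting 6×15 matrix has rank 5, and its Smith normal form has invariant factors (1,1,1,1,1).

Boundary ∂_2: C_2 → C_1 acts by ∂[p,q,r] = [q,r] − [p,r] + [p,q]. For instance
  ∂[2,4,5] = [4,5] − [2,5] + [2,4],
  ∂[0,3,4] = [3,4] − [0,4] + [0,3].
The 15×10 boundary matrix has rank 10 and Smith normal form diag(1,1,1,1,1,1,1,1,1,2).

Now H_k = ker ∂_k / im ∂_{k+1}, so:

  H_0: rank C_0 − rank ∂_1 = 6 − 5 = 1, and the invariant factors of ∂_1 are all 1, so H_0 = Z.
  H_1: rank ker ∂_1 − rank ∂_2 = (15 − 5) − 10 = 0, and ∂_2 has invariant factor 2 > 1, so H_1 = Z/2.
  H_2: rank ker ∂_2 − rank ∂_3 = (10 − 10) − 0 = 0, and there is no ∂_3, so H_2 = 0.

(K is a triangulation of the real projective plane RP^2.)

Hence the Betti numbers are b_0 = 1, b_1 = 0, b_2 = 0.

b_0 = 1, b_1 = 0, b_2 = 0.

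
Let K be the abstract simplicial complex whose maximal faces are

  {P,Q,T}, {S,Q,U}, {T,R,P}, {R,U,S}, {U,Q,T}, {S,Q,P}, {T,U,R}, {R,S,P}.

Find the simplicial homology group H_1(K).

Order the vertices as P < Q < R < S < T < U. Listing each simplex with vertices in this order, K has dimension 2 with simplices:

  0-simplices (6): P, Q, R, S, T, U
  1-simplices (12): PQ, PR, PS, PT, QS, QT, QU, RS, RT, RU, SU, TU
  2-simplices (8): PQS, PQT, PRS, PRT, QSU, QTU, RSU, RTU

Hence C_0 ≅ Z^6, C_1 ≅ Z^12, C_2 ≅ Z^8.

Boundary ∂_1: C_1 → C_0 sends each edge [p,q] (with p < q) to q − p.
This gives a 6×12 integer matrix of rank 5; reducing to Smith normal form yields diagonal entries (1,1,1,1,1).

Boundary ∂_2: C_2 → C_1 acts by ∂[p,q,r] = [q,r] − [p,r] + [p,q]. For instance
  ∂PRT = RT − PT + PR,
  ∂RSU = SU − RU + RS.
The 12×8 boundary matrix has rank 7 and Smith normal form diag(1,1,1,1,1,1,1).

From H_k ≅ ker(∂_k) / im(∂_{k+1}) we obtain:

  H_1: rank ker ∂_1 − rank ∂_2 = (12 − 5) − 7 = 0, and the invariant factors of ∂_2 are all 1, so H_1 ≅ 0.

H_1 ≅ 0.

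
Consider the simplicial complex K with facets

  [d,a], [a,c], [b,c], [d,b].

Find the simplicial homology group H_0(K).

K has 4 vertices, 4 edges.
rank ∂_0 = 0, rank ∂_1 = 3 ⇒ b_0 = 4 − 0 − 3 = 1; all invariant factors of ∂_1 are 1 so no torsion. So H_0 = Z.

H_0 = Z.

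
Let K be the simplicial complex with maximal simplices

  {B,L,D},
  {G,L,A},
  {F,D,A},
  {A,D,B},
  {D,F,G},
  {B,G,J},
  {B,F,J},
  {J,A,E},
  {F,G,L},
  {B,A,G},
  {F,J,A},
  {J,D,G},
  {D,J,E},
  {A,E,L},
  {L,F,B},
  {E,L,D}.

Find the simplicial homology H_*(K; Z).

H_0 = Z,  H_1 = Z^2,  H_2 = Z.

We work with the vertex ordering A < B < D < E < F < G < J < L. The simplices of K, each written with vertices in increasing order, are:

  0-simplices (8): A, B, D, E, F, G, J, L
  1-simplices (24): AB, AD, AE, AF, AG, AJ, AL, BD, BF, BG, BJ, BL, DE, DF, DG, DJ, DL, EJ, EL, FG, FJ, FL, GJ, GL
  2-simplices (16): ABD, ABG, ADF, AEJ, AEL, AFJ, AGL, BDL, BFJ, BFL, BGJ, DEJ, DEL, DFG, DGJ, FGL

Hence C_0 ≅ Z^8, C_1 ≅ Z^24, C_2 ≅ Z^16.

The boundary map ∂_1: C_1 → C_0 sends each edge [p,q] (with p < q) to q − p. For instance
  ∂DE = E − D.
The 8×24 boundary matrix has rank 7 and Smith normal form diag(1,1,1,1,1,1,1).

Boundary ∂_2: C_2 → C_1 sends each 2-simplex [p,q,r] to [q,r] − [p,r] + [p,q]. For instance
  ∂AEJ = EJ − AJ + AE,
  ∂DFG = FG − DG + DF.
This gives a 24×16 integer matrix of rank 15; reducing to Smith normal form yields diagonal entries (1,1,1,1,1,1,1,1,1,1,1,1,1,1,1).

Computing H_k = (kernel of ∂_k) / (image of ∂_{k+1}):

  H_0: rank C_0 − rank ∂_1 = 8 − 7 = 1, and the invariant factors of ∂_1 are all 1, so H_0 = Z.
  H_1: rank ker ∂_1 − rank ∂_2 = (24 − 7) − 15 = 2, and the invariant factors of ∂_2 are all 1, so H_1 = Z^2.
  H_2: rank ker ∂_2 − rank ∂_3 = (16 − 15) − 0 = 1, and there is no ∂_3, so H_2 = Z.

As a check, the Euler characteristic is 8 − 24 + 16 = 0, which agrees with 1 − 2 + 1 = 0.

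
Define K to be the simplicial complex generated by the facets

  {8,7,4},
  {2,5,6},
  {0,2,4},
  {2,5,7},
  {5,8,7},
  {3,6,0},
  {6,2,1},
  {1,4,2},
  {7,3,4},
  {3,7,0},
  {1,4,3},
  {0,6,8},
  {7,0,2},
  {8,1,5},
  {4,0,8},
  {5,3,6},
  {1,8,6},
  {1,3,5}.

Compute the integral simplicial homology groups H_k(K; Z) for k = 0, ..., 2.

K has 9 vertices, 27 edges, 18 triangles.
rank ∂_0 = 0, rank ∂_1 = 8 ⇒ b_0 = 9 − 0 − 8 = 1; all invariant factors of ∂_1 are 1 so no torsion. So H_0 = Z.
rank ∂_1 = 8, rank ∂_2 = 18 ⇒ b_1 = 27 − 8 − 18 = 1; ∂_2 has invariant factor(s) [2] giving torsion. So H_1 = Z ⊕ Z_2.
rank ∂_2 = 18, rank ∂_3 = 0 ⇒ b_2 = 18 − 18 − 0 = 0. So H_2 = 0.

H_0 ≅ Z,  H_1 ≅ Z ⊕ Z_2,  H_2 = 0.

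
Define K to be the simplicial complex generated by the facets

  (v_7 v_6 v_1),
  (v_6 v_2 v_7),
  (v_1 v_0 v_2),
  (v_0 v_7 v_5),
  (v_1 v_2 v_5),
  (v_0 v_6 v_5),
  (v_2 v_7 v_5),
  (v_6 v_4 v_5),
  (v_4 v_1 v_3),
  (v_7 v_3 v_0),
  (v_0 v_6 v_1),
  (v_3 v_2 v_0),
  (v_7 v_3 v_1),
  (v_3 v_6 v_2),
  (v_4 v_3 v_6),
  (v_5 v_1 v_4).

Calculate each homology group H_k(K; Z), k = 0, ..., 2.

H_0 ≅ Z,  H_1 ≅ Z^2,  H_2 ≅ Z.

We work with the vertex ordering v_0 < v_1 < v_2 < v_3 < v_4 < v_5 < v_6 < v_7. The simplices of K, each written with vertices in increasing order, are:

  0-simplices (8): [v_0], [v_1], [v_2], [v_3], [v_4], [v_5], [v_6], [v_7]
  1-simplices (24): (24 of them)
  2-simplices (16): (16 of them)

Hence C_0 ≅ Z^8, C_1 ≅ Z^24, C_2 ≅ Z^16.

∂_1: C_1 → C_0 sends each edge [p,q] (with p < q) to q − p.
This gives a 8×24 integer matrix of rank 7; reducing to Smith normal form yields diagonal entries (1,1,1,1,1,1,1).

∂_2: C_2 → C_1 maps a triangle to the signed sum of its edges. For instance
  ∂[v_1,v_2,v_5] = [v_2,v_5] − [v_1,v_5] + [v_1,v_2],
  ∂[v_1,v_6,v_7] = [v_6,v_7] − [v_1,v_7] + [v_1,v_6].
The resulting 24×16 matrix has rank 15, and its Smith normal form has invariant factors (1,1,1,1,1,1,1,1,1,1,1,1,1,1,1).

Now H_k = ker ∂_k / im ∂_{k+1}, so:

  H_0: rank C_0 − rank ∂_1 = 8 − 7 = 1, and the invariant factors of ∂_1 are all 1, so H_0 = Z.
  H_1: rank ker ∂_1 − rank ∂_2 = (24 − 7) − 15 = 2, and the invariant factors of ∂_2 are all 1, so H_1 = Z^2.
  H_2: rank ker ∂_2 − rank ∂_3 = (16 − 15) − 0 = 1, and there is no ∂_3, so H_2 = Z.

As a check, the Euler characteristic is 8 − 24 + 16 = 0, which agrees with 1 − 2 + 1 = 0.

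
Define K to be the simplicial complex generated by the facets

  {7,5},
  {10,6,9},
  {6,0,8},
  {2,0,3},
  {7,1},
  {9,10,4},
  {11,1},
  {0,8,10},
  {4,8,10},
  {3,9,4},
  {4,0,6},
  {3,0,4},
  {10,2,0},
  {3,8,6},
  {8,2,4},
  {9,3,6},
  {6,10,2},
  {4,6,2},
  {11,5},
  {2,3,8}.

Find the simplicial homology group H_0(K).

H_0 = Z^2.

We work with the vertex ordering 0 < 1 < 2 < 3 < 4 < 5 < 6 < 7 < 8 < 9 < 10 < 11. The simplices of K, each written with vertices in increasing order, are:

  0-simplices (12): [0], [1], [2], [3], [4], [5], [6], [7], [8], [9], [10], [11]
  1-simplices (28): (28 of them)
  2-simplices (16): [0,2,3], [0,2,10], [0,3,4], [0,4,6], [0,6,8], [0,8,10], [2,3,8], [2,4,6], [2,4,8], [2,6,10], [3,4,9], [3,6,8], [3,6,9], [4,8,10], [4,9,10], [6,9,10]

Hence C_0 ≅ Z^12, C_1 ≅ Z^28, C_2 ≅ Z^16.

The boundary map ∂_1: C_1 → C_0 is given by ∂[p,q] = [q] − [p]. For instance
  ∂[8,10] = [10] − [8].
The resulting 12×28 matrix has rank 10, and its Smith normal form has invariant factors (1,1,1,1,1,1,1,1,1,1).

∂_2: C_2 → C_1 sends each 2-simplex [p,q,r] to [q,r] − [p,r] + [p,q]. For instance
  ∂[0,2,3] = [2,3] − [0,3] + [0,2],
  ∂[3,6,9] = [6,9] − [3,9] + [3,6].
The resulting 28×16 matrix has rank 15, and its Smith normal form has invariant factors (1,1,1,1,1,1,1,1,1,1,1,1,1,1,1).

From H_k ≅ ker(∂_k) / im(∂_{k+1}) we obtain:

  H_0: rank C_0 − rank ∂_1 = 12 − 10 = 2, and the invariant factors of ∂_1 are all 1, so H_0 = Z^2.

(K is a triangulation of the disjoint union of the torus T^2 and the circle S^1.)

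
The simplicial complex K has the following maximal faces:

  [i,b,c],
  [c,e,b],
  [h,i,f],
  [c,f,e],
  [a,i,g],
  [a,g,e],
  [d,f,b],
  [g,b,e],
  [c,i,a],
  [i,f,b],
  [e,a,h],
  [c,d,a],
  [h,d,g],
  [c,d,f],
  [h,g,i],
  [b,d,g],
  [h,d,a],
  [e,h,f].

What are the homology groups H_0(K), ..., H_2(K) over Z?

H_0 = Z,  H_1 = Z ⊕ Z_2,  H_2 = 0.

K has 9 vertices, 27 edges, 18 triangles.
rank ∂_0 = 0, rank ∂_1 = 8 ⇒ b_0 = 9 − 0 − 8 = 1; all invariant factors of ∂_1 are 1 so no torsion. So H_0 ≅ Z.
rank ∂_1 = 8, rank ∂_2 = 18 ⇒ b_1 = 27 − 8 − 18 = 1; ∂_2 has invariant factor(s) [2] giving torsion. So H_1 ≅ Z ⊕ Z_2.
rank ∂_2 = 18, rank ∂_3 = 0 ⇒ b_2 = 18 − 18 − 0 = 0. So H_2 ≅ 0.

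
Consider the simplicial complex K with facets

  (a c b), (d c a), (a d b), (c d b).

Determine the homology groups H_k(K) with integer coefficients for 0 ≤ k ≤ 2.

H_0 ≅ Z,  H_1 = 0,  H_2 ≅ Z.

Take the total order a < b < c < d on the vertex set. Then K (dimension 2) consists of the simplices:

  0-simplices (4): a, b, c, d
  1-simplices (6): ab, ac, ad, bc, bd, cd
  2-simplices (4): abc, abd, acd, bcd

Hence C_0 ≅ Z^4, C_1 ≅ Z^6, C_2 ≅ Z^4.

The boundary map ∂_1: C_1 → C_0 sends each edge [p,q] (with p < q) to q − p.
The 4×6 boundary matrix has rank 3 and Smith normal form diag(1,1,1).

Boundary ∂_2: C_2 → C_1 maps a triangle to the signed sum of its edges. For instance
  ∂acd = cd − ad + ac,
  ∂bcd = cd − bd + bc.
This gives a 6×4 integer matrix of rank 3; reducing to Smith normal form yields diagonal entries (1,1,1).

Reading off H_k = ker ∂_k / im ∂_{k+1}:

  H_0: rank C_0 − rank ∂_1 = 4 − 3 = 1, and the invariant factors of ∂_1 are all 1, so H_0 = Z.
  H_1: rank ker ∂_1 − rank ∂_2 = (6 − 3) − 3 = 0, and the invariant factors of ∂_2 are all 1, so H_1 = 0.
  H_2: rank ker ∂_2 − rank ∂_3 = (4 − 3) − 0 = 1, and there is no ∂_3, so H_2 = Z.

As a check, the Euler characteristic is 4 − 6 + 4 = 2, which agrees with 1 − 0 + 1 = 2.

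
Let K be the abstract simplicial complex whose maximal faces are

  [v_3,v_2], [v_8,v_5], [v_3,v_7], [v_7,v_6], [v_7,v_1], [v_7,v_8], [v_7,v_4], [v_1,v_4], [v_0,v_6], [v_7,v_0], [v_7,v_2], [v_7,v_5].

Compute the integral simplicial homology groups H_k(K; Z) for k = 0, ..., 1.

K has 9 vertices, 12 edges.
rank ∂_0 = 0, rank ∂_1 = 8 ⇒ b_0 = 9 − 0 − 8 = 1; all invariant factors of ∂_1 are 1 so no torsion. So H_0 ≅ Z.
rank ∂_1 = 8, rank ∂_2 = 0 ⇒ b_1 = 12 − 8 − 0 = 4. So H_1 ≅ Z^4.

H_0 = Z,  H_1 = Z^4.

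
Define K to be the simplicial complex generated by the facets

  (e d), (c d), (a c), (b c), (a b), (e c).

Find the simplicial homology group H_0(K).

H_0 ≅ Z.

K has 5 vertices, 6 edges.
rank ∂_0 = 0, rank ∂_1 = 4 ⇒ b_0 = 5 − 0 − 4 = 1; all invariant factors of ∂_1 are 1 so no torsion. So H_0 ≅ Z.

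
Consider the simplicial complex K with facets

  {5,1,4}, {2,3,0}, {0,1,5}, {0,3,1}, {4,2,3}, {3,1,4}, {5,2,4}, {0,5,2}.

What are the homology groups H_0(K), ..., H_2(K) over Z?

H_0 ≅ Z,  H_1 = 0,  H_2 ≅ Z.

Order the vertices as 0 < 1 < 2 < 3 < 4 < 5. Listing each simplex with vertices in this order, K has dimension 2 with simplices:

  0-simplices (6): [0], [1], [2], [3], [4], [5]
  1-simplices (12): [0,1], [0,2], [0,3], [0,5], [1,3], [1,4], [1,5], [2,3], [2,4], [2,5], [3,4], [4,5]
  2-simplices (8): [0,1,3], [0,1,5], [0,2,3], [0,2,5], [1,3,4], [1,4,5], [2,3,4], [2,4,5]

Hence C_0 ≅ Z^6, C_1 ≅ Z^12, C_2 ≅ Z^8.

∂_1: C_1 → C_0 sends each edge [p,q] (with p < q) to q − p. For instance
  ∂[2,5] = [5] − [2].
The 6×12 boundary matrix has rank 5 and Smith normal form diag(1,1,1,1,1).

∂_2: C_2 → C_1 sends each 2-simplex [p,q,r] to [q,r] − [p,r] + [p,q]. For instance
  ∂[2,3,4] = [3,4] − [2,4] + [2,3],
  ∂[2,4,5] = [4,5] − [2,5] + [2,4].
As a 12×8 matrix over Z this has rank 7, with invariant factors (1,1,1,1,1,1,1).

From H_k ≅ ker(∂_k) / im(∂_{k+1}) we obtain:

  H_0: rank C_0 − rank ∂_1 = 6 − 5 = 1, and the invariant factors of ∂_1 are all 1, so H_0 = Z.
  H_1: rank ker ∂_1 − rank ∂_2 = (12 − 5) − 7 = 0, and the invariant factors of ∂_2 are all 1, so H_1 = 0.
  H_2: rank ker ∂_2 − rank ∂_3 = (8 − 7) − 0 = 1, and there is no ∂_3, so H_2 = Z.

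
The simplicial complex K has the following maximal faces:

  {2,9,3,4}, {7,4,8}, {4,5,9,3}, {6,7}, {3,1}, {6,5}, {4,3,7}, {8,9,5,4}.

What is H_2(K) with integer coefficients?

We work with the vertex ordering 1 < 2 < 3 < 4 < 5 < 6 < 7 < 8 < 9. The simplices of K, each written with vertices in increasing order, are:

  0-simplices (9): [1], [2], [3], [4], [5], [6], [7], [8], [9]
  1-simplices (18): [1,3], [2,3], [2,4], [2,9], [3,4], [3,5], [3,7], [3,9], [4,5], [4,7], [4,8], [4,9], [5,6], [5,8], [5,9], [6,7], [7,8], [8,9]
  2-simplices (12): [2,3,4], [2,3,9], [2,4,9], [3,4,5], [3,4,7], [3,4,9], [3,5,9], [4,5,8], [4,5,9], [4,7,8], [4,8,9], [5,8,9]
  3-simplices (3): [2,3,4,9], [3,4,5,9], [4,5,8,9]

so the chain groups are C_0 ≅ Z^9, C_1 ≅ Z^18, C_2 ≅ Z^12, C_3 ≅ Z^3.

The boundary map ∂_1: C_1 → C_0 sends each edge [p,q] (with p < q) to q − p. For instance
  ∂[5,9] = [9] − [5].
As a 9×18 matrix over Z this has rank 8, with invariant factors (1,1,1,1,1,1,1,1).

The boundary map ∂_2: C_2 → C_1 acts by ∂[p,q,r] = [q,r] − [p,r] + [p,q]. For instance
  ∂[3,4,5] = [4,5] − [3,5] + [3,4],
  ∂[5,8,9] = [8,9] − [5,9] + [5,8].
The 18×12 boundary matrix has rank 9 and Smith normal form diag(1,1,1,1,1,1,1,1,1).

Boundary ∂_3: C_3 → C_2 sends each 3-simplex σ to the alternating sum Σ_i (−1)^i (σ with its i-th vertex removed). For instance
  ∂[2,3,4,9] = [3,4,9] − [2,4,9] + [2,3,9] − [2,3,4],
  ∂[3,4,5,9] = [4,5,9] − [3,5,9] + [3,4,9] − [3,4,5].
The resulting 12×3 matrix has rank 3, and its Smith normal form has invariant factors (1,1,1).

Now H_k = ker ∂_k / im ∂_{k+1}, so:

  H_2: rank ker ∂_2 − rank ∂_3 = (12 − 9) − 3 = 0, and the invariant factors of ∂_3 are all 1, so H_2 = 0.

H_2 = 0.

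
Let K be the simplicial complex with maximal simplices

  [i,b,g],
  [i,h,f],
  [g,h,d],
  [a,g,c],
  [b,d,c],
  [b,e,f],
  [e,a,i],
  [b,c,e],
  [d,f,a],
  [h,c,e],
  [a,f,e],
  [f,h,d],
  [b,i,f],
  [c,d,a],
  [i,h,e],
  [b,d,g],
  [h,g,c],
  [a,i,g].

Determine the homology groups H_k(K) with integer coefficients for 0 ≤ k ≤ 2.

H_0 ≅ Z,  H_1 ≅ Z × Z/2,  H_2 = 0.

Fix the vertex order a < b < c < d < e < f < g < h < i and write every simplex with vertices in increasing order. Then dim K = 2 and the simplices of K are:

  0-simplices (9): a, b, c, d, e, f, g, h, i
  1-simplices (27): ac, ad, ae, af, ag, ai, bc, bd, be, bf, bg, bi, cd, ce, cg, ch, df, dg, dh, ef, eh, ei, fh, fi, gh, gi, hi
  2-simplices (18): acd, acg, adf, aef, aei, agi, bcd, bce, bdg, bef, bfi, bgi, ceh, cgh, dfh, dgh, ehi, fhi

giving chain groups C_0 ≅ Z^9, C_1 ≅ Z^27, C_2 ≅ Z^18.

Boundary ∂_1: C_1 → C_0 sends each edge [p,q] (with p < q) to q − p. For instance
  ∂fh = h − f.
As a 9×27 matrix over Z this has rank 8, with invariant factors (1,1,1,1,1,1,1,1).

The boundary map ∂_2: C_2 → C_1 maps a triangle to the signed sum of its edges. For instance
  ∂cgh = gh − ch + cg,
  ∂bdg = dg − bg + bd.
The 27×18 boundary matrix has rank 18 and Smith normal form diag(1,1,1,1,1,1,1,1,1,1,1,1,1,1,1,1,1,2).

Now H_k = ker ∂_k / im ∂_{k+1}, so:

  H_0: rank C_0 − rank ∂_1 = 9 − 8 = 1, and the invariant factors of ∂_1 are all 1, so H_0 ≅ Z.
  H_1: rank ker ∂_1 − rank ∂_2 = (27 − 8) − 18 = 1, and ∂_2 has invariant factor 2 > 1, so H_1 ≅ Z × Z/2.
  H_2: rank ker ∂_2 − rank ∂_3 = (18 − 18) − 0 = 0, and there is no ∂_3, so H_2 ≅ 0.

As a check, the Euler characteristic is 9 − 27 + 18 = 0, which agrees with 1 − 1 + 0 = 0.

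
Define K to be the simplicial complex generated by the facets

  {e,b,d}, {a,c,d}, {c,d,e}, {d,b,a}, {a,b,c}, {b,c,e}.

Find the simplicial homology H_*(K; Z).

H_0 ≅ Z,  H_1 = 0,  H_2 ≅ Z.

Take the total order a < b < c < d < e on the vertex set. Then K (dimension 2) consists of the simplices:

  0-simplices (5): a, b, c, d, e
  1-simplices (9): ab, ac, ad, bc, bd, be, cd, ce, de
  2-simplices (6): abc, abd, acd, bce, bde, cde

giving chain groups C_0 ≅ Z^5, C_1 ≅ Z^9, C_2 ≅ Z^6.

∂_1: C_1 → C_0 is given by ∂[p,q] = [q] − [p]. For instance
  ∂cd = d − c.
The 5×9 boundary matrix has rank 4 and Smith normal form diag(1,1,1,1).

∂_2: C_2 → C_1 maps a triangle to the signed sum of its edges. For instance
  ∂abd = bd − ad + ab,
  ∂bce = ce − be + bc.
The resulting 9×6 matrix has rank 5, and its Smith normal form has invariant factors (1,1,1,1,1).

Now H_k = ker ∂_k / im ∂_{k+1}, so:

  H_0: rank C_0 − rank ∂_1 = 5 − 4 = 1, and the invariant factors of ∂_1 are all 1, so H_0 = Z.
  H_1: rank ker ∂_1 − rank ∂_2 = (9 − 4) − 5 = 0, and the invariant factors of ∂_2 are all 1, so H_1 = 0.
  H_2: rank ker ∂_2 − rank ∂_3 = (6 − 5) − 0 = 1, and there is no ∂_3, so H_2 = Z.

As a check, the Euler characteristic is 5 − 9 + 6 = 2, which agrees with 1 − 0 + 1 = 2.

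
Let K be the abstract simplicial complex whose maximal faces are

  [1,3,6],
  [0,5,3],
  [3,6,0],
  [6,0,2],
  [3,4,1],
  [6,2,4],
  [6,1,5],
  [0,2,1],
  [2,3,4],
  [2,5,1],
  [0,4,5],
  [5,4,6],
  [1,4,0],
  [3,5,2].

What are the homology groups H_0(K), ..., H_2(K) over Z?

Fix the vertex order 0 < 1 < 2 < 3 < 4 < 5 < 6 and write every simplex with vertices in increasing order. Then dim K = 2 and the simplices of K are:

  0-simplices (7): [0], [1], [2], [3], [4], [5], [6]
  1-simplices (21): [0,1], [0,2], [0,3], [0,4], [0,5], [0,6], [1,2], [1,3], [1,4], [1,5], [1,6], [2,3], [2,4], [2,5], [2,6], [3,4], [3,5], [3,6], [4,5], [4,6], [5,6]
  2-simplices (14): [0,1,2], [0,1,4], [0,2,6], [0,3,5], [0,3,6], [0,4,5], [1,2,5], [1,3,4], [1,3,6], [1,5,6], [2,3,4], [2,3,5], [2,4,6], [4,5,6]

Hence C_0 ≅ Z^7, C_1 ≅ Z^21, C_2 ≅ Z^14.

∂_1: C_1 → C_0 maps an edge to its endpoints' difference, ∂[p,q] = q − p. For instance
  ∂[3,5] = [5] − [3].
The resulting 7×21 matrix has rank 6, and its Smith normal form has invariant factors (1,1,1,1,1,1).

The boundary map ∂_2: C_2 → C_1 sends each 2-simplex [p,q,r] to [q,r] − [p,r] + [p,q]. For instance
  ∂[0,3,6] = [3,6] − [0,6] + [0,3],
  ∂[1,2,5] = [2,5] − [1,5] + [1,2].
The 21×14 boundary matrix has rank 13 and Smith normal form diag(1,1,1,1,1,1,1,1,1,1,1,1,1).

Now H_k = ker ∂_k / im ∂_{k+1}, so:

  H_0: rank C_0 − rank ∂_1 = 7 − 6 = 1, and the invariant factors of ∂_1 are all 1, so H_0 = Z.
  H_1: rank ker ∂_1 − rank ∂_2 = (21 − 6) − 13 = 2, and the invariant factors of ∂_2 are all 1, so H_1 = Z^2.
  H_2: rank ker ∂_2 − rank ∂_3 = (14 − 13) − 0 = 1, and there is no ∂_3, so H_2 = Z.

(K is a triangulation of the torus T^2.)

H_0 = Z,  H_1 = Z^2,  H_2 = Z.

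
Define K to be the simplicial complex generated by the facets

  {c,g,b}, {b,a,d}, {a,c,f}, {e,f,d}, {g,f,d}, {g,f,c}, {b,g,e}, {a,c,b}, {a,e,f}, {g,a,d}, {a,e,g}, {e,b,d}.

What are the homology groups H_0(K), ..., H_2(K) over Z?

Order the vertices as a < b < c < d < e < f < g. Listing each simplex with vertices in this order, K has dimension 2 with simplices:

  0-simplices (7): a, b, c, d, e, f, g
  1-simplices (18): ab, ac, ad, ae, af, ag, bc, bd, be, bg, cf, cg, de, df, dg, ef, eg, fg
  2-simplices (12): abc, abd, acf, adg, aef, aeg, bcg, bde, beg, cfg, def, dfg

so the chain groups are C_0 ≅ Z^7, C_1 ≅ Z^18, C_2 ≅ Z^12.

Boundary ∂_1: C_1 → C_0 sends each edge [p,q] (with p < q) to q − p. For instance
  ∂ad = d − a.
As a 7×18 matrix over Z this has rank 6, with invariant factors (1,1,1,1,1,1).

Boundary ∂_2: C_2 → C_1 maps a triangle to the signed sum of its edges. For instance
  ∂beg = eg − bg + be,
  ∂bcg = cg − bg + bc.
The 18×12 boundary matrix has rank 12 and Smith normal form diag(1,1,1,1,1,1,1,1,1,1,1,2).

Now H_k = ker ∂_k / im ∂_{k+1}, so:

  H_0: rank C_0 − rank ∂_1 = 7 − 6 = 1, and the invariant factors of ∂_1 are all 1, so H_0 = Z.
  H_1: rank ker ∂_1 − rank ∂_2 = (18 − 6) − 12 = 0, and ∂_2 has invariant factor 2 > 1, so H_1 = Z/2Z.
  H_2: rank ker ∂_2 − rank ∂_3 = (12 − 12) − 0 = 0, and there is no ∂_3, so H_2 = 0.

H_0 ≅ Z,  H_1 ≅ Z/2Z,  H_2 = 0.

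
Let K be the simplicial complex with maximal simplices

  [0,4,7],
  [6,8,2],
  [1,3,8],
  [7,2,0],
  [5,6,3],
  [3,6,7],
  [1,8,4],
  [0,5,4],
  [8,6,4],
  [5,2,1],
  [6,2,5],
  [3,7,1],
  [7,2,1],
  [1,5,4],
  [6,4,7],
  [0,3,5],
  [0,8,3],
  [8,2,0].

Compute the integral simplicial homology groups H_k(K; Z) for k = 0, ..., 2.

K has 9 vertices, 27 edges, 18 triangles.
rank ∂_0 = 0, rank ∂_1 = 8 ⇒ b_0 = 9 − 0 − 8 = 1; all invariant factors of ∂_1 are 1 so no torsion. So H_0 ≅ Z.
rank ∂_1 = 8, rank ∂_2 = 17 ⇒ b_1 = 27 − 8 − 17 = 2; all invariant factors of ∂_2 are 1 so no torsion. So H_1 ≅ Z^2.
rank ∂_2 = 17, rank ∂_3 = 0 ⇒ b_2 = 18 − 17 − 0 = 1. So H_2 ≅ Z.

H_0 = Z,  H_1 = Z^2,  H_2 = Z.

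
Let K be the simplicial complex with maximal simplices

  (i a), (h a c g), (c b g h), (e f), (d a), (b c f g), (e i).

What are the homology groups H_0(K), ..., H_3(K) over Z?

Fix the vertex order a < b < c < d < e < f < g < h < i and write every simplex with vertices in increasing order. Then dim K = 3 and the simplices of K are:

  0-simplices (9): a, b, c, d, e, f, g, h, i
  1-simplices (16): ac, ad, ag, ah, ai, bc, bf, bg, bh, cf, cg, ch, ef, ei, fg, gh
  2-simplices (10): acg, ach, agh, bcf, bcg, bch, bfg, bgh, cfg, cgh
  3-simplices (3): acgh, bcfg, bcgh

so the chain groups are C_0 ≅ Z^9, C_1 ≅ Z^16, C_2 ≅ Z^10, C_3 ≅ Z^3.

Boundary ∂_1: C_1 → C_0 sends each edge [p,q] (with p < q) to q − p. For instance
  ∂ah = h − a.
The 9×16 boundary matrix has rank 8 and Smith normal form diag(1,1,1,1,1,1,1,1).

The boundary map ∂_2: C_2 → C_1 sends each 2-simplex [p,q,r] to [q,r] − [p,r] + [p,q]. For instance
  ∂bcg = cg − bg + bc,
  ∂cfg = fg − cg + cf.
The 16×10 boundary matrix has rank 7 and Smith normal form diag(1,1,1,1,1,1,1).

The boundary map ∂_3: C_3 → C_2 sends each 3-simplex σ to the alternating sum Σ_i (−1)^i (σ with its i-th vertex removed). For instance
  ∂bcfg = cfg − bfg + bcg − bcf,
  ∂bcgh = cgh − bgh + bch − bcg.
As a 10×3 matrix over Z this has rank 3, with invariant factors (1,1,1).

Computing H_k = (kernel of ∂_k) / (image of ∂_{k+1}):

  H_0: rank C_0 − rank ∂_1 = 9 − 8 = 1, and the invariant factors of ∂_1 are all 1, so H_0 = Z.
  H_1: rank ker ∂_1 − rank ∂_2 = (16 − 8) − 7 = 1, and the invariant factors of ∂_2 are all 1, so H_1 = Z.
  H_2: rank ker ∂_2 − rank ∂_3 = (10 − 7) − 3 = 0, and the invariant factors of ∂_3 are all 1, so H_2 = 0.
  H_3: rank ker ∂_3 − rank ∂_4 = (3 − 3) − 0 = 0, and there is no ∂_4, so H_3 = 0.

H_0 ≅ Z,  H_1 ≅ Z,  H_2 = 0,  H_3 = 0.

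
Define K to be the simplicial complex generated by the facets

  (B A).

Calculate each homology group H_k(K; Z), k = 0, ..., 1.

Take the total order A < B on the vertex set. Then K (dimension 1) consists of the simplices:

  0-simplices (2): A, B
  1-simplices (1): AB

Hence C_0 ≅ Z^2, C_1 ≅ Z^1.

The boundary map ∂_1: C_1 → C_0 sends each edge [p,q] (with p < q) to q − p. For instance
  ∂AB = B − A.
The 2×1 boundary matrix has rank 1 and Smith normal form diag(1).

Reading off H_k = ker ∂_k / im ∂_{k+1}:

  H_0: rank C_0 − rank ∂_1 = 2 − 1 = 1, and the invariant factors of ∂_1 are all 1, so H_0 ≅ Z.
  H_1: rank ker ∂_1 − rank ∂_2 = (1 − 1) − 0 = 0, and there is no ∂_2, so H_1 ≅ 0.

H_0 ≅ Z,  H_1 = 0.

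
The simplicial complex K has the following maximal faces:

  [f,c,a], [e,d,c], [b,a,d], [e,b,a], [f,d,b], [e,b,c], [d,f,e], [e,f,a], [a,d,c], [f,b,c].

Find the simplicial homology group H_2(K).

K has 6 vertices, 15 edges, 10 triangles.
rank ∂_2 = 10, rank ∂_3 = 0 ⇒ b_2 = 10 − 10 − 0 = 0. So H_2 ≅ 0.

H_2 = 0.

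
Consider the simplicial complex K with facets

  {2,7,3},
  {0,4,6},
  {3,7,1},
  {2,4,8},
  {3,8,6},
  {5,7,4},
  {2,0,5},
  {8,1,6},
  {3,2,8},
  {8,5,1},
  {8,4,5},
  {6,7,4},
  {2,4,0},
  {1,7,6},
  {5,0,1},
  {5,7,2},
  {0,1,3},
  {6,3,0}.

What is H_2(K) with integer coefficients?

H_2 = 0.

Take the total order 0 < 1 < 2 < 3 < 4 < 5 < 6 < 7 < 8 on the vertex set. Then K (dimension 2) consists of the simplices:

  0-simplices (9): [0], [1], [2], [3], [4], [5], [6], [7], [8]
  1-simplices (27): (27 of them)
  2-simplices (18): [0,1,3], [0,1,5], [0,2,4], [0,2,5], [0,3,6], [0,4,6], [1,3,7], [1,5,8], [1,6,7], [1,6,8], [2,3,7], [2,3,8], [2,4,8], [2,5,7], [3,6,8], [4,5,7], [4,5,8], [4,6,7]

Hence C_0 ≅ Z^9, C_1 ≅ Z^27, C_2 ≅ Z^18.

Boundary ∂_1: C_1 → C_0 is given by ∂[p,q] = [q] − [p]. For instance
  ∂[0,5] = [5] − [0].
This gives a 9×27 integer matrix of rank 8; reducing to Smith normal form yields diagonal entries (1,1,1,1,1,1,1,1).

Boundary ∂_2: C_2 → C_1 acts by ∂[p,q,r] = [q,r] − [p,r] + [p,q]. For instance
  ∂[4,5,8] = [5,8] − [4,8] + [4,5],
  ∂[2,4,8] = [4,8] − [2,8] + [2,4].
The resulting 27×18 matrix has rank 18, and its Smith normal form has invariant factors (1,1,1,1,1,1,1,1,1,1,1,1,1,1,1,1,1,2).

From H_k ≅ ker(∂_k) / im(∂_{k+1}) we obtain:

  H_2: rank ker ∂_2 − rank ∂_3 = (18 − 18) − 0 = 0, and there is no ∂_3, so H_2 = 0.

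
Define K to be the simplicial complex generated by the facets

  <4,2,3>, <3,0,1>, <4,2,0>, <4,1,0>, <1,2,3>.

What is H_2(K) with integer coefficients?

Order the vertices as 0 < 1 < 2 < 3 < 4. Listing each simplex with vertices in this order, K has dimension 2 with simplices:

  0-simplices (5): [0], [1], [2], [3], [4]
  1-simplices (10): [0,1], [0,2], [0,3], [0,4], [1,2], [1,3], [1,4], [2,3], [2,4], [3,4]
  2-simplices (5): [0,1,3], [0,1,4], [0,2,4], [1,2,3], [2,3,4]

so the chain groups are C_0 ≅ Z^5, C_1 ≅ Z^10, C_2 ≅ Z^5.

∂_1: C_1 → C_0 is given by ∂[p,q] = [q] − [p].
The resulting 5×10 matrix has rank 4, and its Smith normal form has invariant factors (1,1,1,1).

∂_2: C_2 → C_1 sends each 2-simplex [p,q,r] to [q,r] − [p,r] + [p,q]. For instance
  ∂[0,1,3] = [1,3] − [0,3] + [0,1],
  ∂[0,2,4] = [2,4] − [0,4] + [0,2].
The 10×5 boundary matrix has rank 5 and Smith normal form diag(1,1,1,1,1).

Computing H_k = (kernel of ∂_k) / (image of ∂_{k+1}):

  H_2: rank ker ∂_2 − rank ∂_3 = (5 − 5) − 0 = 0, and there is no ∂_3, so H_2 ≅ 0.

H_2 ≅ 0.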